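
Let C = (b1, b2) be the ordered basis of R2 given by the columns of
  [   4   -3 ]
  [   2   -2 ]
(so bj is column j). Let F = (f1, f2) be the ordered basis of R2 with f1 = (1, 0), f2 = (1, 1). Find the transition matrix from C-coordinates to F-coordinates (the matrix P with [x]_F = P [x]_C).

Take x = bj: its C-coordinates are the j-th standard unit vector, so P e_j — column j of P — equals [bj]_F.
b1 = 2f1 + 2f2, giving column 1 = (2, 2); repeating for each j gives P = [[2, -1], [2, -2]].

[[2, -1], [2, -2]]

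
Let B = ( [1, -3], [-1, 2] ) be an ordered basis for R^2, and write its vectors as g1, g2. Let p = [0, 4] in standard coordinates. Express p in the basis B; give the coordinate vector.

We seek scalars with c_1 g1 + c_2 g2 = p; equivalently solve M c = p where the columns of M are g1, g2.
System: c_1 - c_2 = 0, -3c_1 + 2c_2 = 4; solving gives c_1 = -4, c_2 = -4.
Check: -4g1 - 4g2 = [0, 4].

[-4, -4]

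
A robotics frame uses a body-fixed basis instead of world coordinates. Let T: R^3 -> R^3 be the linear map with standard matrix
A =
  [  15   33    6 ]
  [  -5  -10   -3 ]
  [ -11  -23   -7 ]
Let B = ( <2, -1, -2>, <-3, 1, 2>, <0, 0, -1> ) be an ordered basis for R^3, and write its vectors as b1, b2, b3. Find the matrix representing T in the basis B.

With P the matrix whose columns are b1, ..., b3, [T]_B = P^(-1) A P.
Column by column: T(b1) = A b1 = <-15, 6, 15>; its B-coordinates <-3, 3, -3> give column 1.
Continuing for each basis vector yields [T]_B = [[-3, 3, -3], [3, 2, 0], [-3, 2, -1]].

[[-3, 3, -3], [3, 2, 0], [-3, 2, -1]]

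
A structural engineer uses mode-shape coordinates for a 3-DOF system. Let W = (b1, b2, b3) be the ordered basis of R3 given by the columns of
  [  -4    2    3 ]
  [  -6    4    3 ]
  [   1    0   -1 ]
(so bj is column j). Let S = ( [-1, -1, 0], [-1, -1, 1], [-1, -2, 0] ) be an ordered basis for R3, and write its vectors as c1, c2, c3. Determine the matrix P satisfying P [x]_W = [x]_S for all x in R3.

Take x = bj: its W-coordinates are the j-th standard unit vector, so P e_j — column j of P — equals [bj]_S.
b1 = c1 + c2 + 2c3, giving column 1 = [1, 1, 2]; repeating for each j gives P = [[1, 0, -2], [1, 0, -1], [2, -2, 0]].

[[1, 0, -2], [1, 0, -1], [2, -2, 0]]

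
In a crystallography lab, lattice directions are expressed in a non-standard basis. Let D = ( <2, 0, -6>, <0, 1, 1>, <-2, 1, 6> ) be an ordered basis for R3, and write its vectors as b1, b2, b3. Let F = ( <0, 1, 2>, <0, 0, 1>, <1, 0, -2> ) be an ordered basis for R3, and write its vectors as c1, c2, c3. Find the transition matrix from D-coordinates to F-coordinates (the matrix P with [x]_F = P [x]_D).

[[0, 1, 1], [-2, -1, 0], [2, 0, -2]]

Take x = bj: its D-coordinates are the j-th standard unit vector, so P e_j — column j of P — equals [bj]_F.
b1 = 0·c1 - 2c2 + 2c3, giving column 1 = <0, -2, 2>; repeating for each j gives P = [[0, 1, 1], [-2, -1, 0], [2, 0, -2]].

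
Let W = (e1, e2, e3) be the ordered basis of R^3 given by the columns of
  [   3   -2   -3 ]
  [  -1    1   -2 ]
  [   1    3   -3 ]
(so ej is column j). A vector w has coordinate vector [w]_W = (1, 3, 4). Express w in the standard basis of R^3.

The coordinates say w = e1 + 3e2 + 4e3; adding the scaled basis vectors gives (-15, -6, -2).

(-15, -6, -2)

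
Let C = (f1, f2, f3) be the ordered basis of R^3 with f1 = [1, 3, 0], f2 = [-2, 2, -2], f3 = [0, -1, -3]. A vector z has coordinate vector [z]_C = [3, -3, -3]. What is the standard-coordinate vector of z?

z = M [z]_C, where M has columns f1, ..., f3.
Carrying out the matrix-vector product, z = [9, 6, 15].

[9, 6, 15]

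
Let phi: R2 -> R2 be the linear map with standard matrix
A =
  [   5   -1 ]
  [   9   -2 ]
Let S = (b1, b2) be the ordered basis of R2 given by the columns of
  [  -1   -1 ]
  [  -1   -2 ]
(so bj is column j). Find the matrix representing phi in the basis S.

[[1, 1], [3, 2]]

The j-th column of [phi]_S is [phi(bj)]_S.
phi(b1) = A b1 = <-4, -7> = b1 + 3b2, so column 1 is <1, 3>.
Repeating for b2 and assembling the columns gives [[1, 1], [3, 2]].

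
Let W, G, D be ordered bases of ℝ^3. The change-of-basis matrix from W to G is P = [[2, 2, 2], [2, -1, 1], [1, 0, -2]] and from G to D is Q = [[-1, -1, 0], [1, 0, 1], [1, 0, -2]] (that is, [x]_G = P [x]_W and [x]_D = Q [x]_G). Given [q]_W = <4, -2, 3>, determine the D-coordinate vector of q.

<-23, 8, 14>

First [q]_G = P [q]_W = <10, 13, -2>.
Then [q]_D = Q [q]_G = <-23, 8, 14>.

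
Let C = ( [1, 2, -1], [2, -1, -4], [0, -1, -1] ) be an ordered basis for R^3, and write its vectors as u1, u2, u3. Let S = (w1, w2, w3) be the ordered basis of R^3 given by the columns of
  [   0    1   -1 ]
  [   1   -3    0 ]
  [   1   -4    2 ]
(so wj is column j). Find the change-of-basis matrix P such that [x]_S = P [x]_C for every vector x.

[[-1, 2, -1], [-1, 1, 0], [-2, -1, 0]]

Column j of P is [uj]_S, since P maps C-coordinates to S-coordinates.
Expressing u1 in S: u1 = -w1 - w2 - 2w3, so column 1 of P is [-1, -1, -2].
Doing the same for each uj gives P = [[-1, 2, -1], [-1, 1, 0], [-2, -1, 0]].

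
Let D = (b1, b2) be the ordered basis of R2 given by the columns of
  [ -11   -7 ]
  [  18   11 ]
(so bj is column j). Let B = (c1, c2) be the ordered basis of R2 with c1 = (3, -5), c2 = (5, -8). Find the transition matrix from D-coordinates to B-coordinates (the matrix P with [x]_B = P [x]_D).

Take x = bj: its D-coordinates are the j-th standard unit vector, so P e_j — column j of P — equals [bj]_B.
b1 = -2c1 - c2, giving column 1 = (-2, -1); repeating for each j gives P = [[-2, 1], [-1, -2]].

[[-2, 1], [-1, -2]]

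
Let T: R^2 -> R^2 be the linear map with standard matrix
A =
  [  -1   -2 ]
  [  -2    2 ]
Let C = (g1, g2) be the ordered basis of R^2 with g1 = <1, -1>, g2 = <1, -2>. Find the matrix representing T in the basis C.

The j-th column of [T]_C is [T(gj)]_C.
T(g1) = A g1 = <1, -4> = -2g1 + 3g2, so column 1 is <-2, 3>.
Repeating for g2 and assembling the columns gives [[-2, 0], [3, 3]].

[[-2, 0], [3, 3]]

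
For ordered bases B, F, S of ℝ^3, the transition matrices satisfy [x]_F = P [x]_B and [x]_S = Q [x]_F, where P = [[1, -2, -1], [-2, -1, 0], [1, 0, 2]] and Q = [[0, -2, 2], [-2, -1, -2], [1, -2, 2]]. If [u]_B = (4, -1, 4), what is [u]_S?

(38, -21, 40)

Apply P to get F-coordinates (2, -7, 12), then Q to get S-coordinates.
The result is [u]_S = (38, -21, 40).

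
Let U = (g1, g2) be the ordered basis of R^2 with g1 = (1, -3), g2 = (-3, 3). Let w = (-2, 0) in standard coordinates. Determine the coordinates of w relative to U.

(1, 1)

[w]_U is the unique c with M c = w, where M has columns g1, g2.
System: c_1 - 3c_2 = -2, -3c_1 + 3c_2 = 0; solving gives c_1 = 1, c_2 = 1.
Check: g1 + g2 = (-2, 0).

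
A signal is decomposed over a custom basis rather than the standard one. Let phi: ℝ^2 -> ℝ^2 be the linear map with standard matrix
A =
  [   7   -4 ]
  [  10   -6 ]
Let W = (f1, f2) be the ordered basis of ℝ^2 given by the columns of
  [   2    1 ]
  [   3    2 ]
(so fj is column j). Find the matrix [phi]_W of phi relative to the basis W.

With P the matrix whose columns are f1, f2, [phi]_W = P^(-1) A P.
Column by column: phi(f1) = A f1 = (2, 2); its W-coordinates (2, -2) give column 1.
Continuing for each basis vector yields [phi]_W = [[2, 0], [-2, -1]].

[[2, 0], [-2, -1]]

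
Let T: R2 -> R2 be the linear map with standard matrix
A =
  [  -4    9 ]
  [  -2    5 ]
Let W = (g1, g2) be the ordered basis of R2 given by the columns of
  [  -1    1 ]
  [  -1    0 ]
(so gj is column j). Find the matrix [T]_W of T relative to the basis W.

Let P have columns g1, g2. Then [T]_W = P^(-1) A P.
Here det P = 1, so P^(-1) is integer; computing A P first and then P^(-1)(A P) gives [[3, 2], [-2, -2]].

[[3, 2], [-2, -2]]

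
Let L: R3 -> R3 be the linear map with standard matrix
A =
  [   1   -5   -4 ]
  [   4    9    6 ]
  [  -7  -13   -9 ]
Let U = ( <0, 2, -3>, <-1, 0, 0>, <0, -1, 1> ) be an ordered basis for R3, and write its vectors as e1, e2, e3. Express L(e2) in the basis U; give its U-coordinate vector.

Column 2 of [L]_U is the U-coordinate vector of L(e2).
In standard coordinates L(e2) = A e2 = <-1, -4, 7>.
Converting to U: <-1, -4, 7> = -3e1 + e2 - 2e3, so the coordinate vector is <-3, 1, -2>.

<-3, 1, -2>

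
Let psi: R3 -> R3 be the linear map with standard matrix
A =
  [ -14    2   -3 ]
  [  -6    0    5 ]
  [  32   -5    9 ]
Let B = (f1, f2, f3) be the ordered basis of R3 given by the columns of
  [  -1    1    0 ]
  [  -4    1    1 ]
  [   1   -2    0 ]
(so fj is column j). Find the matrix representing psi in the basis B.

[[-3, 3, 1], [0, -3, 3], [-1, -1, 1]]

With P the matrix whose columns are f1, ..., f3, [psi]_B = P^(-1) A P.
Column by column: psi(f1) = A f1 = <3, 11, -3>; its B-coordinates <-3, 0, -1> give column 1.
Continuing for each basis vector yields [psi]_B = [[-3, 3, 1], [0, -3, 3], [-1, -1, 1]].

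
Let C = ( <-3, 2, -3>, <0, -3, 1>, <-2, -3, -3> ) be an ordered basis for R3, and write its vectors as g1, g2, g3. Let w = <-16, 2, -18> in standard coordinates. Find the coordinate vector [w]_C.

<4, 0, 2>

We seek scalars with c_1 g1 + ... + c_3 g3 = w; equivalently solve M c = w where the columns of M are g1, ..., g3.
Row-reducing the augmented matrix [M | w] gives c = (4, 0, 2).
Check: 4g1 + 0·g2 + 2g3 = <-16, 2, -18>.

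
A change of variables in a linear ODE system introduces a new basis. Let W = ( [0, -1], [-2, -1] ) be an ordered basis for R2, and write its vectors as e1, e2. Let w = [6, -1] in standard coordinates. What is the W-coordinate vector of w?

We seek scalars with c_1 e1 + c_2 e2 = w; equivalently solve M c = w where the columns of M are e1, e2.
System: 0c_1 - 2c_2 = 6, -c_1 - c_2 = -1; solving gives c_1 = 4, c_2 = -3.
Check: 4e1 - 3e2 = [6, -1].

[4, -3]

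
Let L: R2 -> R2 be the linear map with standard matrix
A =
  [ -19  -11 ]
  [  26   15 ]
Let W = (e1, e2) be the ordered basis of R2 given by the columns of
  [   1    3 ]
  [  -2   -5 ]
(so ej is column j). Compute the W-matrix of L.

With P the matrix whose columns are e1, e2, [L]_W = P^(-1) A P.
Column by column: L(e1) = A e1 = [3, -4]; its W-coordinates [-3, 2] give column 1.
Continuing for each basis vector yields [L]_W = [[-3, 1], [2, -1]].

[[-3, 1], [2, -1]]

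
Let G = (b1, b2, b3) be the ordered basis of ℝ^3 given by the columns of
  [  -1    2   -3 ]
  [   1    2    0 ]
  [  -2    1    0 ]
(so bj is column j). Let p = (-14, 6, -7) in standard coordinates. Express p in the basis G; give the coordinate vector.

We seek scalars with c_1 b1 + ... + c_3 b3 = p; equivalently solve M c = p where the columns of M are b1, ..., b3.
Gaussian elimination on [M | p] yields c = (4, 1, 4).
Check: 4b1 + b2 + 4b3 = (-14, 6, -7).

(4, 1, 4)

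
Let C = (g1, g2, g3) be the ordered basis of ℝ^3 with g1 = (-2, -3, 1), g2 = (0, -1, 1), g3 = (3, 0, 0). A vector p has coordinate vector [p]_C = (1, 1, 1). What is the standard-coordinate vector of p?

p = M [p]_C, where M has columns g1, ..., g3.
Carrying out the matrix-vector product, p = (1, -4, 2).

(1, -4, 2)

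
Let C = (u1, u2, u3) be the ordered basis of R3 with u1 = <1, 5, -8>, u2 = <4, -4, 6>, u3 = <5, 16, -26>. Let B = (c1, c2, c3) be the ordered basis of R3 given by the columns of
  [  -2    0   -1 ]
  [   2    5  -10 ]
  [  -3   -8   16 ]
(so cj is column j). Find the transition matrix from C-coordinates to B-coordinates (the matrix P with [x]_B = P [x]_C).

[[0, -2, -2], [-1, 0, 2], [-1, 0, -1]]

Let M have columns uj and N have columns cj. Then for every x, N [x]_B = x = M [x]_C, so P = N^(-1) M.
Since det N = 1, N^(-1) has integer entries; multiplying gives P = [[0, -2, -2], [-1, 0, 2], [-1, 0, -1]].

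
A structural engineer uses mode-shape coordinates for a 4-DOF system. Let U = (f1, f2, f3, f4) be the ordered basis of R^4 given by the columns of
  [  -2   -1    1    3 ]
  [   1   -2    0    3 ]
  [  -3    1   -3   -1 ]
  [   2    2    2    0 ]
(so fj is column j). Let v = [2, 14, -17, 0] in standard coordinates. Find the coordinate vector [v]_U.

[v]_U is the unique c with M c = v, where M has columns f1, ..., f4.
Row-reducing the augmented matrix [M | v] gives c = (3, -4, 1, 1).
Check: 3f1 - 4f2 + f3 + f4 = [2, 14, -17, 0].

[3, -4, 1, 1]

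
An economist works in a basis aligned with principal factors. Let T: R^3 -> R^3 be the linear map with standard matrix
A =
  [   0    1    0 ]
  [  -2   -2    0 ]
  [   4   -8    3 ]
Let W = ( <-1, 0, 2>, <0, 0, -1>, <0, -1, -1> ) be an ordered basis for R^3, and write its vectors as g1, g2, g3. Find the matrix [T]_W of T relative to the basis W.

Let P have columns g1, ..., g3. Then [T]_W = P^(-1) A P.
Here det P = 1, so P^(-1) is integer; computing A P first and then P^(-1)(A P) gives [[0, 0, 1], [0, 3, -1], [-2, 0, -2]].

[[0, 0, 1], [0, 3, -1], [-2, 0, -2]]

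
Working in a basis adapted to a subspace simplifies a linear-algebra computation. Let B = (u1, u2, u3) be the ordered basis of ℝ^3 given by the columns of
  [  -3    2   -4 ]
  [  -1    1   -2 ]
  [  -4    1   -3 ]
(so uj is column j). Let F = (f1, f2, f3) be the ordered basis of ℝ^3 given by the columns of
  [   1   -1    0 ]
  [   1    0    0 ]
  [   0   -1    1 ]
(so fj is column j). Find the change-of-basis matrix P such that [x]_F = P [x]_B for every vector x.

[[-1, 1, -2], [2, -1, 2], [-2, 0, -1]]

Column j of P is [uj]_F, since P maps B-coordinates to F-coordinates.
Expressing u1 in F: u1 = -f1 + 2f2 - 2f3, so column 1 of P is (-1, 2, -2).
Doing the same for each uj gives P = [[-1, 1, -2], [2, -1, 2], [-2, 0, -1]].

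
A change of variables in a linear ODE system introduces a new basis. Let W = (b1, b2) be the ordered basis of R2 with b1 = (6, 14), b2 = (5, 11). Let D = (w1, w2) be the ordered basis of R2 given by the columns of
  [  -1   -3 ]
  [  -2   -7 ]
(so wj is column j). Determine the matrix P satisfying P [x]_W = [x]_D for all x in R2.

Take x = bj: its W-coordinates are the j-th standard unit vector, so P e_j — column j of P — equals [bj]_D.
b1 = 0·w1 - 2w2, giving column 1 = (0, -2); repeating for each j gives P = [[0, -2], [-2, -1]].

[[0, -2], [-2, -1]]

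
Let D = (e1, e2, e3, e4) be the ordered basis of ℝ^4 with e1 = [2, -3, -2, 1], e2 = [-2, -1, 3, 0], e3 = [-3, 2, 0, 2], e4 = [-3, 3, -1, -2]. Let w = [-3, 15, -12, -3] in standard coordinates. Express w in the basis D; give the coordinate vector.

[-1, -4, 1, 2]

We seek scalars with c_1 e1 + ... + c_4 e4 = w; equivalently solve M c = w where the columns of M are e1, ..., e4.
Solving this 4x4 system gives c = (-1, -4, 1, 2).
Check: -e1 - 4e2 + e3 + 2e4 = [-3, 15, -12, -3].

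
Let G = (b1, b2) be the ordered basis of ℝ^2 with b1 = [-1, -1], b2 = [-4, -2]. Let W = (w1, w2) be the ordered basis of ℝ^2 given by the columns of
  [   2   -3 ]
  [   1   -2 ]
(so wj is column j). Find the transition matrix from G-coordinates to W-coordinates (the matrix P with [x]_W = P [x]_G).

[[1, -2], [1, 0]]

Let M have columns bj and N have columns wj. Then for every x, N [x]_W = x = M [x]_G, so P = N^(-1) M.
Since det N = -1, N^(-1) has integer entries; multiplying gives P = [[1, -2], [1, 0]].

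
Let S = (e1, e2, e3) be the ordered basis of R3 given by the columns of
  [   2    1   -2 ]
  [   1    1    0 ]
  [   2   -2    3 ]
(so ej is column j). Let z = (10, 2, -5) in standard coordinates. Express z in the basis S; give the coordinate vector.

(2, 0, -3)

[z]_S is the unique c with M c = z, where M has columns e1, ..., e3.
Solving this 3x3 system gives c = (2, 0, -3).
Check: 2e1 + 0·e2 - 3e3 = (10, 2, -5).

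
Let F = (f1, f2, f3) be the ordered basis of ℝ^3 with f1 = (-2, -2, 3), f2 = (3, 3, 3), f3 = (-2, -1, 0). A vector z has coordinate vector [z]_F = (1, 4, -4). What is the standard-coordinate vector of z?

By definition z = f1 + 4f2 - 4f3.
Summing componentwise gives (18, 14, 15).

(18, 14, 15)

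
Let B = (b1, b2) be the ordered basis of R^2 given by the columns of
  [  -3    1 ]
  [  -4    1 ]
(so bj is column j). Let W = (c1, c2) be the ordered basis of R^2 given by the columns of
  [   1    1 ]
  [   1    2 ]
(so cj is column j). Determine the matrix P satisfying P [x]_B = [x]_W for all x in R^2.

Column j of P is [bj]_W, since P maps B-coordinates to W-coordinates.
Expressing b1 in W: b1 = -2c1 - c2, so column 1 of P is <-2, -1>.
Doing the same for each bj gives P = [[-2, 1], [-1, 0]].

[[-2, 1], [-1, 0]]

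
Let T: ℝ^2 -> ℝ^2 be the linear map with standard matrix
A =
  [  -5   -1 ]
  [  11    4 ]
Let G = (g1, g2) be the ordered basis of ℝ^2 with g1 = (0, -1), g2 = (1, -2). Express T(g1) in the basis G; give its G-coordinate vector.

Column 1 of [T]_G is the G-coordinate vector of T(g1).
In standard coordinates T(g1) = A g1 = (1, -4).
Converting to G: (1, -4) = 2g1 + g2, so the coordinate vector is (2, 1).

(2, 1)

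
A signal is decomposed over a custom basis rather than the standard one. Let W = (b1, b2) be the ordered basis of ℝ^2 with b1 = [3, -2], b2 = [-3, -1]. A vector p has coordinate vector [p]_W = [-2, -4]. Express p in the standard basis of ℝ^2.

[6, 8]

p = M [p]_W, where M has columns b1, b2.
Carrying out the matrix-vector product, p = [6, 8].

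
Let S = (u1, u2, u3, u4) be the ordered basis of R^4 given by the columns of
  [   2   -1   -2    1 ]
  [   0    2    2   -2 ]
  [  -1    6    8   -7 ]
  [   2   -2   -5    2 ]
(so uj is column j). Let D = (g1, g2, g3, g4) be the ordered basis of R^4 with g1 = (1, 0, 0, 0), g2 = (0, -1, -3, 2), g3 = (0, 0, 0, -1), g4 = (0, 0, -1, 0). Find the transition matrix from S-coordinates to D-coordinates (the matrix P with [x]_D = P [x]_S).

Take x = uj: its S-coordinates are the j-th standard unit vector, so P e_j — column j of P — equals [uj]_D.
u1 = 2g1 + 0·g2 - 2g3 + g4, giving column 1 = (2, 0, -2, 1); repeating for each j gives P = [[2, -1, -2, 1], [0, -2, -2, 2], [-2, -2, 1, 2], [1, 0, -2, 1]].

[[2, -1, -2, 1], [0, -2, -2, 2], [-2, -2, 1, 2], [1, 0, -2, 1]]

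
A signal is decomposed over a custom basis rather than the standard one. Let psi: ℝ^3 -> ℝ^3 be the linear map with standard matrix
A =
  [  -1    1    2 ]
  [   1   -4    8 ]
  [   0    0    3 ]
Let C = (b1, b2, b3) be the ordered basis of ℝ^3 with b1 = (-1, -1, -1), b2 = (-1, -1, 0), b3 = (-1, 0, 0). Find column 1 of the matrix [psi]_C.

Compute psi(b1) = A b1 = (-2, -5, -3) in standard coordinates.
Then write this in C-coordinates: solve for y in y_1 b1 + ... + y_3 b3 = (-2, -5, -3).
This gives y = (3, 2, -3), which is column 1 of [psi]_C.

(3, 2, -3)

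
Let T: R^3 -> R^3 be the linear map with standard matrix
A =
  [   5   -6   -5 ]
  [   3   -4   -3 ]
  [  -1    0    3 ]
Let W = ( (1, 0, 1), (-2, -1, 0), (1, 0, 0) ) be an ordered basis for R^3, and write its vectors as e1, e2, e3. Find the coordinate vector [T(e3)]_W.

Column 3 of [T]_W is the W-coordinate vector of T(e3).
In standard coordinates T(e3) = A e3 = (5, 3, -1).
Converting to W: (5, 3, -1) = -e1 - 3e2 + 0·e3, so the coordinate vector is (-1, -3, 0).

(-1, -3, 0)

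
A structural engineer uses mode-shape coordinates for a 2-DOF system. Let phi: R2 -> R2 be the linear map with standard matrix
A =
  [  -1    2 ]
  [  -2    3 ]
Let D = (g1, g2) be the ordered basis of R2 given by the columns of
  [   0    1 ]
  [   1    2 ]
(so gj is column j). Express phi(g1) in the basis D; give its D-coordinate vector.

[-1, 2]

Column 1 of [phi]_D is the D-coordinate vector of phi(g1).
In standard coordinates phi(g1) = A g1 = [2, 3].
Converting to D: [2, 3] = -g1 + 2g2, so the coordinate vector is [-1, 2].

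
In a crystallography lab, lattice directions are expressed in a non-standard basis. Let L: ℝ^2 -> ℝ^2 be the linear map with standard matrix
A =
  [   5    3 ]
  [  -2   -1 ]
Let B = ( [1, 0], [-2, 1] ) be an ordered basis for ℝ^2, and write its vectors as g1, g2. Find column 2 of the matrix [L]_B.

Compute L(g2) = A g2 = [-7, 3] in standard coordinates.
Then write this in B-coordinates: solve for y in y_1 g1 + y_2 g2 = [-7, 3].
This gives y = [-1, 3], which is column 2 of [L]_B.

[-1, 3]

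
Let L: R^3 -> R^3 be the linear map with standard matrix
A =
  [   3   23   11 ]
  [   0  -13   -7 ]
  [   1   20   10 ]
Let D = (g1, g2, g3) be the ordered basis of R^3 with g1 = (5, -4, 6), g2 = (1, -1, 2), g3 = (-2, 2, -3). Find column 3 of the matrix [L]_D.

Compute L(g3) = A g3 = (7, -5, 8) in standard coordinates.
Then write this in D-coordinates: solve for y in y_1 g1 + ... + y_3 g3 = (7, -5, 8).
This gives y = (2, 1, 2), which is column 3 of [L]_D.

(2, 1, 2)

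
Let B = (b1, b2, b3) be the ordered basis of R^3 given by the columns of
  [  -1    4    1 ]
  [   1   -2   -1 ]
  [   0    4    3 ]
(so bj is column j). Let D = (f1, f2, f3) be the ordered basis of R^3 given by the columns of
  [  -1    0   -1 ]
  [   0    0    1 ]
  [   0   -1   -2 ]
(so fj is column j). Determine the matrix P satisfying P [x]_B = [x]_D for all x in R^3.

[[0, -2, 0], [-2, 0, -1], [1, -2, -1]]

Take x = bj: its B-coordinates are the j-th standard unit vector, so P e_j — column j of P — equals [bj]_D.
b1 = 0·f1 - 2f2 + f3, giving column 1 = (0, -2, 1); repeating for each j gives P = [[0, -2, 0], [-2, 0, -1], [1, -2, -1]].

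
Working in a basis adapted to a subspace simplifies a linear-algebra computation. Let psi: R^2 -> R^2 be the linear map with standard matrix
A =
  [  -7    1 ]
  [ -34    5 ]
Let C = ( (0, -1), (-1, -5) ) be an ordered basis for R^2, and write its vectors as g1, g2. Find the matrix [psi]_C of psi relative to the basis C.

[[0, 1], [1, -2]]

Let P have columns g1, g2. Then [psi]_C = P^(-1) A P.
Here det P = -1, so P^(-1) is integer; computing A P first and then P^(-1)(A P) gives [[0, 1], [1, -2]].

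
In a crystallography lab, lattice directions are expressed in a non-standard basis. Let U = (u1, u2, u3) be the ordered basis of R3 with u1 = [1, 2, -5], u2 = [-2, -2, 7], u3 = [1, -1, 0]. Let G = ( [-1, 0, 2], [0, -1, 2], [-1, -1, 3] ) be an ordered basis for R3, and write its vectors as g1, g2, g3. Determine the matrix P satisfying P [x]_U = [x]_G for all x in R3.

[[0, 1, -1], [-1, 1, 1], [-1, 1, 0]]

Take x = uj: its U-coordinates are the j-th standard unit vector, so P e_j — column j of P — equals [uj]_G.
u1 = 0·g1 - g2 - g3, giving column 1 = [0, -1, -1]; repeating for each j gives P = [[0, 1, -1], [-1, 1, 1], [-1, 1, 0]].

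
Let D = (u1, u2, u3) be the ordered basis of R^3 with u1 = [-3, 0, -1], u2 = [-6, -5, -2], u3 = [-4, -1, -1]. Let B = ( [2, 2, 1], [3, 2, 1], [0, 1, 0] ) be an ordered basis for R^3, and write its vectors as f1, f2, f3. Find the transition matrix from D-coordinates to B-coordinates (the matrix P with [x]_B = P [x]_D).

[[0, 0, 1], [-1, -2, -2], [2, -1, 1]]

Column j of P is [uj]_B, since P maps D-coordinates to B-coordinates.
Expressing u1 in B: u1 = 0·f1 - f2 + 2f3, so column 1 of P is [0, -1, 2].
Doing the same for each uj gives P = [[0, 0, 1], [-1, -2, -2], [2, -1, 1]].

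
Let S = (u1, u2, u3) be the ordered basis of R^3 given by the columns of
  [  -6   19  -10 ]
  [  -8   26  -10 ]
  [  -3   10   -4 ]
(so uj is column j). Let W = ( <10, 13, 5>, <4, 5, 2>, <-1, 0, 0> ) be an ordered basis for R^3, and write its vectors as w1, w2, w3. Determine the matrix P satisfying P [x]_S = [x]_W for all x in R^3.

[[-1, 2, 0], [1, 0, -2], [0, 1, 2]]

Let M have columns uj and N have columns wj. Then for every x, N [x]_W = x = M [x]_S, so P = N^(-1) M.
Since det N = -1, N^(-1) has integer entries; multiplying gives P = [[-1, 2, 0], [1, 0, -2], [0, 1, 2]].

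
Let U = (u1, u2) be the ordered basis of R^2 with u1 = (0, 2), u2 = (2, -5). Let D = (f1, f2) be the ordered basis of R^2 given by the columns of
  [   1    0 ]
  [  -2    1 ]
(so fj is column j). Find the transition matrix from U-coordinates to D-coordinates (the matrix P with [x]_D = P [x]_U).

Take x = uj: its U-coordinates are the j-th standard unit vector, so P e_j — column j of P — equals [uj]_D.
u1 = 0·f1 + 2f2, giving column 1 = (0, 2); repeating for each j gives P = [[0, 2], [2, -1]].

[[0, 2], [2, -1]]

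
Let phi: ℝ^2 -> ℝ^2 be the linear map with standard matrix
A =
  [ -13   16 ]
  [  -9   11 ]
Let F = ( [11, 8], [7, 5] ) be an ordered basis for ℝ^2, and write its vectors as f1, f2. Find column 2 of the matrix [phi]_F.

Compute phi(f2) = A f2 = [-11, -8] in standard coordinates.
Then write this in F-coordinates: solve for y in y_1 f1 + y_2 f2 = [-11, -8].
This gives y = [-1, 0], which is column 2 of [phi]_F.

[-1, 0]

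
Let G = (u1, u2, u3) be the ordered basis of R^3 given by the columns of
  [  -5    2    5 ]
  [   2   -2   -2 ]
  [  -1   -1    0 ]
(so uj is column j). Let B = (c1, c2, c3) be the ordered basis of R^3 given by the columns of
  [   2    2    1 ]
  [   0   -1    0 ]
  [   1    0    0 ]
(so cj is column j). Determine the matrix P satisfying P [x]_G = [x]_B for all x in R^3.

Let M have columns uj and N have columns cj. Then for every x, N [x]_B = x = M [x]_G, so P = N^(-1) M.
Since det N = 1, N^(-1) has integer entries; multiplying gives P = [[-1, -1, 0], [-2, 2, 2], [1, 0, 1]].

[[-1, -1, 0], [-2, 2, 2], [1, 0, 1]]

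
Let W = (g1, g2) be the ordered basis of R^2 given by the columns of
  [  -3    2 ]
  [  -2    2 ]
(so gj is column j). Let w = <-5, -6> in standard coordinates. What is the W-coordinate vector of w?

[w]_W is the unique c with M c = w, where M has columns g1, g2.
System: -3c_1 + 2c_2 = -5, -2c_1 + 2c_2 = -6; solving gives c_1 = -1, c_2 = -4.
Check: -g1 - 4g2 = <-5, -6>.

<-1, -4>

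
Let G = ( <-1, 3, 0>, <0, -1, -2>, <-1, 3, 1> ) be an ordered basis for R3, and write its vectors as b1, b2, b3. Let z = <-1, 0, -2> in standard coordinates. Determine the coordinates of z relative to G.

<-3, 3, 4>

Write z = c_1 b1 + ... + c_3 b3 and solve for the c_i.
Solving this 3x3 system gives c = (-3, 3, 4).
Check: -3b1 + 3b2 + 4b3 = <-1, 0, -2>.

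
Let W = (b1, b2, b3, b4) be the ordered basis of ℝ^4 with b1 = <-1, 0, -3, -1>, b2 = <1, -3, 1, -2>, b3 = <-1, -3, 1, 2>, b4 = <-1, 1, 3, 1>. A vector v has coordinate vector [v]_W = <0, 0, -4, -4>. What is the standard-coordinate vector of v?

<8, 8, -16, -12>

The coordinates say v = 0·b1 + 0·b2 - 4b3 - 4b4; adding the scaled basis vectors gives <8, 8, -16, -12>.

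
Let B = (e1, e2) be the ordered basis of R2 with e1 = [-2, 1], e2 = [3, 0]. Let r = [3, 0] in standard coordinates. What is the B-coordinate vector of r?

[r]_B is the unique c with M c = r, where M has columns e1, e2.
System: -2c_1 + 3c_2 = 3, c_1 + 0c_2 = 0; solving gives c_1 = 0, c_2 = 1.
Check: 0·e1 + e2 = [3, 0].

[0, 1]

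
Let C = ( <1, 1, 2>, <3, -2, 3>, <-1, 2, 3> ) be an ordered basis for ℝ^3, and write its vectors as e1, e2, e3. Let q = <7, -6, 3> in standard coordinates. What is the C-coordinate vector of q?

<0, 2, -1>

We seek scalars with c_1 e1 + ... + c_3 e3 = q; equivalently solve M c = q where the columns of M are e1, ..., e3.
Solving this 3x3 system gives c = (0, 2, -1).
Check: 0·e1 + 2e2 - e3 = <7, -6, 3>.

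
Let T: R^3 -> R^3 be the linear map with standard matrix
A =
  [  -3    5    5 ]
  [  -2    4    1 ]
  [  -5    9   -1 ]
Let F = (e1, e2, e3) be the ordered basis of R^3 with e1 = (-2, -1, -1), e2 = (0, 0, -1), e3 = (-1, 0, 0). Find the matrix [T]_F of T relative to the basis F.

The j-th column of [T]_F is [T(ej)]_F.
T(e1) = A e1 = (-4, -1, 2) = e1 - 3e2 + 2e3, so column 1 is (1, -3, 2).
Repeating for e2, e3 and assembling the columns gives [[1, 1, -2], [-3, -2, -3], [2, 3, 1]].

[[1, 1, -2], [-3, -2, -3], [2, 3, 1]]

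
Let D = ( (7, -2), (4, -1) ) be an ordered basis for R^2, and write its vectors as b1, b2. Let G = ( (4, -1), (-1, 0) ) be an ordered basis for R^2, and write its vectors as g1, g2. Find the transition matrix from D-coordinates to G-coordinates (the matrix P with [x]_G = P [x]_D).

Let M have columns bj and N have columns gj. Then for every x, N [x]_G = x = M [x]_D, so P = N^(-1) M.
Since det N = -1, N^(-1) has integer entries; multiplying gives P = [[2, 1], [1, 0]].

[[2, 1], [1, 0]]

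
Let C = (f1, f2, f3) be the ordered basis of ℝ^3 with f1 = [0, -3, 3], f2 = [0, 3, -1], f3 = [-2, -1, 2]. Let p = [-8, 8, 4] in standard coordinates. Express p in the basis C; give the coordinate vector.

Write p = c_1 f1 + ... + c_3 f3 and solve for the c_i.
Solving this 3x3 system gives c = (0, 4, 4).
Check: 0·f1 + 4f2 + 4f3 = [-8, 8, 4].

[0, 4, 4]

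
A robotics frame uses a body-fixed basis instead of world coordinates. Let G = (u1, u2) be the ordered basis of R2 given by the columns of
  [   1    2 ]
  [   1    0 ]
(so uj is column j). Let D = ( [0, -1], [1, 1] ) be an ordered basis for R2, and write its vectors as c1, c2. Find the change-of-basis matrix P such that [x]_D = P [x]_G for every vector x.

[[0, 2], [1, 2]]

Take x = uj: its G-coordinates are the j-th standard unit vector, so P e_j — column j of P — equals [uj]_D.
u1 = 0·c1 + c2, giving column 1 = [0, 1]; repeating for each j gives P = [[0, 2], [1, 2]].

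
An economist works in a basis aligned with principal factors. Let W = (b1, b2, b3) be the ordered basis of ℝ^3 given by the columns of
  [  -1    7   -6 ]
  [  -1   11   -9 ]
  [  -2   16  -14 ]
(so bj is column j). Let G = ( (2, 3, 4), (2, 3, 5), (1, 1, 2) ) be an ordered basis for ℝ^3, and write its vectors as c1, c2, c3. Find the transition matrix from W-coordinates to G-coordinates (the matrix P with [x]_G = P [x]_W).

[[0, 2, -1], [0, 2, -2], [-1, -1, 0]]

Let M have columns bj and N have columns cj. Then for every x, N [x]_G = x = M [x]_W, so P = N^(-1) M.
Since det N = 1, N^(-1) has integer entries; multiplying gives P = [[0, 2, -1], [0, 2, -2], [-1, -1, 0]].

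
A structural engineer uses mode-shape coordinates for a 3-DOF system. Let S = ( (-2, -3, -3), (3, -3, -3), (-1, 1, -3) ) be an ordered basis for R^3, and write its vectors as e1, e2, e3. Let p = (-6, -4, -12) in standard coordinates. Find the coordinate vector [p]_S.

(2, 0, 2)

Write p = c_1 e1 + ... + c_3 e3 and solve for the c_i.
Row-reducing the augmented matrix [M | p] gives c = (2, 0, 2).
Check: 2e1 + 0·e2 + 2e3 = (-6, -4, -12).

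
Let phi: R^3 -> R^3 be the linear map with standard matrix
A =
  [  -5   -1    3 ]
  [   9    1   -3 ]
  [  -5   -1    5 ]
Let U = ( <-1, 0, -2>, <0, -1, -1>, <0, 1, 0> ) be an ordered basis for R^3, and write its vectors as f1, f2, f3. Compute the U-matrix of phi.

[[1, 2, 1], [3, 0, -1], [0, 2, 0]]

The j-th column of [phi]_U is [phi(fj)]_U.
phi(f1) = A f1 = <-1, -3, -5> = f1 + 3f2 + 0·f3, so column 1 is <1, 3, 0>.
Repeating for f2, f3 and assembling the columns gives [[1, 2, 1], [3, 0, -1], [0, 2, 0]].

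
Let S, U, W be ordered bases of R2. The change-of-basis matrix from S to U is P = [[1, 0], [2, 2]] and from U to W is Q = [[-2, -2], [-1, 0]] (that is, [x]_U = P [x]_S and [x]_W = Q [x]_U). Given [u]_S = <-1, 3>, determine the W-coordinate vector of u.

First [u]_U = P [u]_S = <-1, 4>.
Then [u]_W = Q [u]_U = <-6, 1>.

<-6, 1>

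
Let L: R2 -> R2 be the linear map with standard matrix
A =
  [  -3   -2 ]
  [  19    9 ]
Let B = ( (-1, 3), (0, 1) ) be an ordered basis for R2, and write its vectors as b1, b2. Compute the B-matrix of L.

[[3, 2], [-1, 3]]

With P the matrix whose columns are b1, b2, [L]_B = P^(-1) A P.
Column by column: L(b1) = A b1 = (-3, 8); its B-coordinates (3, -1) give column 1.
Continuing for each basis vector yields [L]_B = [[3, 2], [-1, 3]].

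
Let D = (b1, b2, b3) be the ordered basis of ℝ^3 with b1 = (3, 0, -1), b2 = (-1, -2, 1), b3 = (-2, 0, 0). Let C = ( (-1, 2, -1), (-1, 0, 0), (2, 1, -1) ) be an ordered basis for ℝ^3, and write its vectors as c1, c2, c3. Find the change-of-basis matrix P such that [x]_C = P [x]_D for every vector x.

Take x = bj: its D-coordinates are the j-th standard unit vector, so P e_j — column j of P — equals [bj]_C.
b1 = -c1 + 2c2 + 2c3, giving column 1 = (-1, 2, 2); repeating for each j gives P = [[-1, -1, 0], [2, 2, 2], [2, 0, 0]].

[[-1, -1, 0], [2, 2, 2], [2, 0, 0]]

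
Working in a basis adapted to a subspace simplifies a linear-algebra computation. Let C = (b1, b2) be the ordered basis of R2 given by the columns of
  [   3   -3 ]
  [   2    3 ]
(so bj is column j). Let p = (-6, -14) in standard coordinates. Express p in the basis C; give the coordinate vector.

(-4, -2)

We seek scalars with c_1 b1 + c_2 b2 = p; equivalently solve M c = p where the columns of M are b1, b2.
System: 3c_1 - 3c_2 = -6, 2c_1 + 3c_2 = -14; solving gives c_1 = -4, c_2 = -2.
Check: -4b1 - 2b2 = (-6, -14).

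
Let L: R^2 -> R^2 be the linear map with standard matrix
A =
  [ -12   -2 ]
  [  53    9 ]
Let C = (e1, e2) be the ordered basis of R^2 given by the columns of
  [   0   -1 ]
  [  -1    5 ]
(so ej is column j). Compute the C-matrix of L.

[[-1, -2], [-2, -2]]

The j-th column of [L]_C is [L(ej)]_C.
L(e1) = A e1 = <2, -9> = -e1 - 2e2, so column 1 is <-1, -2>.
Repeating for e2 and assembling the columns gives [[-1, -2], [-2, -2]].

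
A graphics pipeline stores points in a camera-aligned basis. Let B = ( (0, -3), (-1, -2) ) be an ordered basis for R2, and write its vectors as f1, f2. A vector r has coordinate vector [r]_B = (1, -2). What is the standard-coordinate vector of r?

By definition r = f1 - 2f2.
Summing componentwise gives (2, 1).

(2, 1)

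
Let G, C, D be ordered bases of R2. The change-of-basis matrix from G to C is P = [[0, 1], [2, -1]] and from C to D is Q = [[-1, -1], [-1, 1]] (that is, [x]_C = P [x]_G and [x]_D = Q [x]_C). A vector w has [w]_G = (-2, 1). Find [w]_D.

Composing the changes, [w]_D = Q P [w]_G.
Q P = [[-2, 0], [2, -2]]; applying this to (-2, 1) gives (4, -6).

(4, -6)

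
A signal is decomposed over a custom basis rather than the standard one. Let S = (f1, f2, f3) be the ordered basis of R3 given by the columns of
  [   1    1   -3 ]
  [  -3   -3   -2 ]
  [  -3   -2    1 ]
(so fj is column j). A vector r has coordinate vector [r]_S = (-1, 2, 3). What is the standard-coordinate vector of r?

The coordinates say r = -f1 + 2f2 + 3f3; adding the scaled basis vectors gives (-8, -9, 2).

(-8, -9, 2)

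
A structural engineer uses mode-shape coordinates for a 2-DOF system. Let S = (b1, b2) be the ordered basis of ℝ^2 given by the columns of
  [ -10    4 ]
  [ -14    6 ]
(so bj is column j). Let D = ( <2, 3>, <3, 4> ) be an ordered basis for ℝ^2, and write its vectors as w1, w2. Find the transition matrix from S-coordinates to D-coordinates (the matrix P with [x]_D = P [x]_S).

[[-2, 2], [-2, 0]]

Take x = bj: its S-coordinates are the j-th standard unit vector, so P e_j — column j of P — equals [bj]_D.
b1 = -2w1 - 2w2, giving column 1 = <-2, -2>; repeating for each j gives P = [[-2, 2], [-2, 0]].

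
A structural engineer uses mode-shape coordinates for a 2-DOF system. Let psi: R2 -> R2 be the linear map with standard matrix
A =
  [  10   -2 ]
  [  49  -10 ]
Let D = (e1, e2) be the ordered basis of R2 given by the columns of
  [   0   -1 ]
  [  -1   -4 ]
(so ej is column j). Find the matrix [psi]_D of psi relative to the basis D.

[[-2, 1], [-2, 2]]

The j-th column of [psi]_D is [psi(ej)]_D.
psi(e1) = A e1 = [2, 10] = -2e1 - 2e2, so column 1 is [-2, -2].
Repeating for e2 and assembling the columns gives [[-2, 1], [-2, 2]].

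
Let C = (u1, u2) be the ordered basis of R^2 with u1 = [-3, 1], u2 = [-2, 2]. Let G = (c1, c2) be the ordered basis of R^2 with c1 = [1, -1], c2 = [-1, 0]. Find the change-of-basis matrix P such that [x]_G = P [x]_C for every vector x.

[[-1, -2], [2, 0]]

Take x = uj: its C-coordinates are the j-th standard unit vector, so P e_j — column j of P — equals [uj]_G.
u1 = -c1 + 2c2, giving column 1 = [-1, 2]; repeating for each j gives P = [[-1, -2], [2, 0]].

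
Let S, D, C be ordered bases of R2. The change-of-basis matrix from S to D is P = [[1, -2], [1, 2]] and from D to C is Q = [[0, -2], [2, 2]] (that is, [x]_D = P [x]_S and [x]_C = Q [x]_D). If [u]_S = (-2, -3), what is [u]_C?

(16, -8)

Composing the changes, [u]_C = Q P [u]_S.
Q P = [[-2, -4], [4, 0]]; applying this to (-2, -3) gives (16, -8).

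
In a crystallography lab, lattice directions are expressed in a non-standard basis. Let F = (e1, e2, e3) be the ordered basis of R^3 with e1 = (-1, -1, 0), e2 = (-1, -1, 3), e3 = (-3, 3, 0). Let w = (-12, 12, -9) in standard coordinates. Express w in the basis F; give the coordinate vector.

We seek scalars with c_1 e1 + ... + c_3 e3 = w; equivalently solve M c = w where the columns of M are e1, ..., e3.
Solving this 3x3 system gives c = (3, -3, 4).
Check: 3e1 - 3e2 + 4e3 = (-12, 12, -9).

(3, -3, 4)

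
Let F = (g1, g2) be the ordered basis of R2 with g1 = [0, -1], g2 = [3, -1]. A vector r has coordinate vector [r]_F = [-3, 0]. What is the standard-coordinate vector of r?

By definition r = -3g1 + 0·g2.
Summing componentwise gives [0, 3].

[0, 3]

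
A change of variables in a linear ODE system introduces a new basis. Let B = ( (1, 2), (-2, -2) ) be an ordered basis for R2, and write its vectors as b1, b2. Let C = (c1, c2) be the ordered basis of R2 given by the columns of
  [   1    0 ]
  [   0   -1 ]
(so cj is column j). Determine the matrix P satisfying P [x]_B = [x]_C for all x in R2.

Take x = bj: its B-coordinates are the j-th standard unit vector, so P e_j — column j of P — equals [bj]_C.
b1 = c1 - 2c2, giving column 1 = (1, -2); repeating for each j gives P = [[1, -2], [-2, 2]].

[[1, -2], [-2, 2]]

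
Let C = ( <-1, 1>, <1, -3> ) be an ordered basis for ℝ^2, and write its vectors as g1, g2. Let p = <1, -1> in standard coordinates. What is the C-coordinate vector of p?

<-1, 0>

We seek scalars with c_1 g1 + c_2 g2 = p; equivalently solve M c = p where the columns of M are g1, g2.
System: -c_1 + c_2 = 1, c_1 - 3c_2 = -1; solving gives c_1 = -1, c_2 = 0.
Check: -g1 + 0·g2 = <1, -1>.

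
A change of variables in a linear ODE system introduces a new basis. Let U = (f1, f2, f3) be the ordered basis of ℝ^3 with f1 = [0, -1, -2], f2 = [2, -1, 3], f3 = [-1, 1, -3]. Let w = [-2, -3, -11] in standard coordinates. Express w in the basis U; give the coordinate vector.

[w]_U is the unique c with M c = w, where M has columns f1, ..., f3.
Gaussian elimination on [M | w] yields c = (4, -1, 0).
Check: 4f1 - f2 + 0·f3 = [-2, -3, -11].

[4, -1, 0]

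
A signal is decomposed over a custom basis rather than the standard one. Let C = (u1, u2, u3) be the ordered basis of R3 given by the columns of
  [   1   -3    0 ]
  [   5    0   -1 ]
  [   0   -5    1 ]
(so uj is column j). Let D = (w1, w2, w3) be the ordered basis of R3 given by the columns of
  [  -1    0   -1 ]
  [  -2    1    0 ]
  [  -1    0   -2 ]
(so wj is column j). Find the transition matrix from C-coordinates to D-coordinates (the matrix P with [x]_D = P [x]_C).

Let M have columns uj and N have columns wj. Then for every x, N [x]_D = x = M [x]_C, so P = N^(-1) M.
Since det N = 1, N^(-1) has integer entries; multiplying gives P = [[-2, 1, 1], [1, 2, 1], [1, 2, -1]].

[[-2, 1, 1], [1, 2, 1], [1, 2, -1]]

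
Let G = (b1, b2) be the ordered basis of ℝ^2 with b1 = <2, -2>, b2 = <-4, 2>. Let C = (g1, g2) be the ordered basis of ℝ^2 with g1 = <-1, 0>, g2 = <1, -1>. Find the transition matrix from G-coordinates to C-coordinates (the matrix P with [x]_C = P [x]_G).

Let M have columns bj and N have columns gj. Then for every x, N [x]_C = x = M [x]_G, so P = N^(-1) M.
Since det N = 1, N^(-1) has integer entries; multiplying gives P = [[0, 2], [2, -2]].

[[0, 2], [2, -2]]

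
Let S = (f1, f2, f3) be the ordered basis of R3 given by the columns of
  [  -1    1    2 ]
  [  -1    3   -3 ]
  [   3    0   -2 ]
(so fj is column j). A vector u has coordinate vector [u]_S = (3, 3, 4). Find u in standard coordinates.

By definition u = 3f1 + 3f2 + 4f3.
Summing componentwise gives (8, -6, 1).

(8, -6, 1)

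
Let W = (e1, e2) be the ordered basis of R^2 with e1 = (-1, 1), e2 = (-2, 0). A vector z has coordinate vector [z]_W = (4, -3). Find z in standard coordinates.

The coordinates say z = 4e1 - 3e2; adding the scaled basis vectors gives (2, 4).

(2, 4)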